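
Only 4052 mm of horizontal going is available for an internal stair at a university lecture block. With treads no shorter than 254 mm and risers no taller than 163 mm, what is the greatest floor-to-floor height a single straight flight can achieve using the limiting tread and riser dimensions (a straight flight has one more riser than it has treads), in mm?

2608 mm

4052 / 254 = 15.95, so 15 treads fit.
Risers = treads + 1 = 16.
Maximum height = 16 × 163 = 2608 mm.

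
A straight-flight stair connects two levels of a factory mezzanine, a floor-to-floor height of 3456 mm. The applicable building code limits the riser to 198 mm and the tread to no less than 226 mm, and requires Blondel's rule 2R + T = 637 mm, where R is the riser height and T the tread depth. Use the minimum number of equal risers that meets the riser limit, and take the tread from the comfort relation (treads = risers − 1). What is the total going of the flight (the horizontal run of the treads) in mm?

3456 / 198 = 17.45, so 18 risers are needed.
Each riser is 3456/18 = 192 mm (≤ 198 mm).
Tread T = 637 − 2 × 192 = 253 mm (≥ 226 mm).
Going = (18 − 1) × 253 = 4301 mm.

4301 mm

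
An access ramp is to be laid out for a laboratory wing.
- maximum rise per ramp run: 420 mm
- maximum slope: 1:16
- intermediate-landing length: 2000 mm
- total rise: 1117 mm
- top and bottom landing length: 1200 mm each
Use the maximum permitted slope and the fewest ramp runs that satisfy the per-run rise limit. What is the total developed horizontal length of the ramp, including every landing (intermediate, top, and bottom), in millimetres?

24272 mm

At most 420 each: 1117/420 = 2.66, giving 3 ramp runs. That means 2 intermediate landings.
Ramp run (horizontal) at 1:16: 1117 × 16 = 17872 mm.
Intermediate landings: 2 × 2000 = 4000 mm.
Top and bottom landings: 2 × 1200 = 2400 mm.
Total = 17872 + 4000 + 2400 = 24272 mm.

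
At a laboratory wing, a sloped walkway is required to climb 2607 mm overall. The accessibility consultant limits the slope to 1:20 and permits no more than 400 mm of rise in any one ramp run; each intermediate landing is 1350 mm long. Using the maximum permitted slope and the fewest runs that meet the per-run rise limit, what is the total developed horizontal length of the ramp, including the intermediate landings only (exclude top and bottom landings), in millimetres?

2607 / 400 = 6.518 → round up to 7 ramp runs. That means 6 intermediate landings.
Ramp run (horizontal) at 1:20: 2607 × 20 = 52140 mm.
6 intermediate landings contribute 6 × 1350 = 8100 mm.
Total developed length = 52140 + 8100 = 60240 mm.

60240 mm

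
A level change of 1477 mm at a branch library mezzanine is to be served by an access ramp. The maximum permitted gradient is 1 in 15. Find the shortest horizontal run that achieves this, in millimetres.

22155 mm

At 1:15 the run is 15 × 1477 = 22155 mm.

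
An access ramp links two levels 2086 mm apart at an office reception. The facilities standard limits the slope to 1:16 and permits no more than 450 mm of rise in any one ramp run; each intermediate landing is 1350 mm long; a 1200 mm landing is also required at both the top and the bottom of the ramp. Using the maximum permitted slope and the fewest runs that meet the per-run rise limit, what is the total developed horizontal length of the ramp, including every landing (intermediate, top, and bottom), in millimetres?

41176 mm

2086 / 450 = 4.636 → round up to 5 ramp runs. That means 4 intermediate landings.
Ramp run (horizontal) at 1:16: 2086 × 16 = 33376 mm.
4 intermediate landings contribute 4 × 1350 = 5400 mm.
Top and bottom landings: 2 × 1200 = 2400 mm.
Total = 33376 + 5400 + 2400 = 41176 mm.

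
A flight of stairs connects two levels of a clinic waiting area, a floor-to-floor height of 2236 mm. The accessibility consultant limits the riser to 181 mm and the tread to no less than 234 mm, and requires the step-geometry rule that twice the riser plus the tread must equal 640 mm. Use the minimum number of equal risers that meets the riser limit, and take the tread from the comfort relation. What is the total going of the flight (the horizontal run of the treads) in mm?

2236 / 181 = 12.35, so 13 risers are needed.
Each riser is 2236/13 = 172 mm (≤ 181 mm).
From 2R + T = 640: T = 640 − 344 = 296 mm.
Treads = 13 − 1 = 12; going = 12 × 296 = 3552 mm.

3552 mm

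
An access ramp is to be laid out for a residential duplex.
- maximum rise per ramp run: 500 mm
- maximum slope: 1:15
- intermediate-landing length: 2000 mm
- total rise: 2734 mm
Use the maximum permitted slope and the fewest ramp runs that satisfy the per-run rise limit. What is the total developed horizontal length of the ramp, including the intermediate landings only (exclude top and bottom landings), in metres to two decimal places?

51.01 m

At most 500 each: 2734/500 = 5.47, giving 6 ramp runs. That means 5 intermediate landings.
Horizontal run for 2734 mm of rise at 1:15 is 2734 × 15 = 41010 mm.
5 intermediate landings contribute 5 × 2000 = 10000 mm.
Total developed length = 41010 + 10000 = 51010 mm.
= 51.01 m.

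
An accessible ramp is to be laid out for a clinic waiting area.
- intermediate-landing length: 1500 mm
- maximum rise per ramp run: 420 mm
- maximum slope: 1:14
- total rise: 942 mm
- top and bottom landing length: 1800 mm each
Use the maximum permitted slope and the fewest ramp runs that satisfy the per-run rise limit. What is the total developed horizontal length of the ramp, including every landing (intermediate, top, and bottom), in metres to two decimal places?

942 / 420 = 2.24, so 3 ramp runs are needed. That means 2 intermediate landings.
Horizontal run for 942 mm of rise at 1:14 is 942 × 14 = 13188 mm.
Intermediate landings: 2 × 1500 = 3000 mm.
Top and bottom landings: 2 × 1800 = 3600 mm.
Total = 13188 + 3000 + 3600 = 19788 mm.
= 19.79 m.

19.79 m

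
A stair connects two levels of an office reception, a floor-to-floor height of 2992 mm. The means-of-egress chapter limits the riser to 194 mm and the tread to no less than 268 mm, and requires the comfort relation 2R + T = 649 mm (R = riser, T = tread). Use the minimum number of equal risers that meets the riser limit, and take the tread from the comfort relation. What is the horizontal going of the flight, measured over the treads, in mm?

⌈2992/194⌉ = 16 risers.
Each riser is 2992/16 = 187 mm (≤ 194 mm).
From 2R + T = 649: T = 649 − 374 = 275 mm.
Treads = 16 − 1 = 15; going = 15 × 275 = 4125 mm.

4125 mm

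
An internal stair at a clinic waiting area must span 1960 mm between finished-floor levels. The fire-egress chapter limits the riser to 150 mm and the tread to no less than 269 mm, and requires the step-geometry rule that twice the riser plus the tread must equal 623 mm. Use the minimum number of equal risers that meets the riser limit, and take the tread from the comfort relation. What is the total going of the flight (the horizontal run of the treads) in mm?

1960 / 150 = 13.07, so 14 risers are needed.
Each riser is 1960/14 = 140 mm (≤ 150 mm).
From 2R + T = 623: T = 623 − 280 = 343 mm.
Going = (14 − 1) × 343 = 4459 mm.

4459 mm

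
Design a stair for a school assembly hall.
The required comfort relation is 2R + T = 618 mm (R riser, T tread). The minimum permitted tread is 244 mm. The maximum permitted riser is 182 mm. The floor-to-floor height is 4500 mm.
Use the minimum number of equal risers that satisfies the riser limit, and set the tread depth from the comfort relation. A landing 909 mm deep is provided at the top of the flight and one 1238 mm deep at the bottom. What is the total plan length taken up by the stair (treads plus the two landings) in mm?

8339 mm

At most 182 each: 4500/182 = 24.73, giving 25 risers.
Each riser is 4500/25 = 180 mm (≤ 182 mm).
Tread T = 618 − 2 × 180 = 258 mm (≥ 244 mm).
25 risers give 24 treads; going = 24 × 258 = 6192 mm.
Add landings: 6192 + 909 + 1238 = 8339 mm.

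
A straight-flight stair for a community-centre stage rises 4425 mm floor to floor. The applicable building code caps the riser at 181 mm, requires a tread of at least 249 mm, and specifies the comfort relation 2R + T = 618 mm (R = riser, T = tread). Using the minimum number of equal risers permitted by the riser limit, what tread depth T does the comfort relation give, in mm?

264 mm

4425 / 181 = 24.448 → round up to 25 risers.
Riser R = 4425 / 25 = 177 mm, within the 181 mm limit.
From 2R + T = 618: T = 618 − 354 = 264 mm.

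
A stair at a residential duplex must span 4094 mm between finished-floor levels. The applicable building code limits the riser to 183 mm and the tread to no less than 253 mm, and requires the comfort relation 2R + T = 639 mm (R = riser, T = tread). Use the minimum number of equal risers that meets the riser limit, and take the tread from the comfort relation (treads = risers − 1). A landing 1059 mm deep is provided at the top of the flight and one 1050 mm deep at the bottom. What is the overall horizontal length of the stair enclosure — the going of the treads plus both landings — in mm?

4094 / 183 = 22.372 → round up to 23 risers.
R = 4094 ÷ 23 = 178 mm.
From 2R + T = 639: T = 639 − 356 = 283 mm.
Treads = 23 − 1 = 22; going = 22 × 283 = 6226 mm.
Add landings: 6226 + 1059 + 1050 = 8335 mm.

8335 mm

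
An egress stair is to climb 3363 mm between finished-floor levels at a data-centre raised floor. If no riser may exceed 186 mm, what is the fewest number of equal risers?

⌈3363/186⌉ = 19 risers.

19 risers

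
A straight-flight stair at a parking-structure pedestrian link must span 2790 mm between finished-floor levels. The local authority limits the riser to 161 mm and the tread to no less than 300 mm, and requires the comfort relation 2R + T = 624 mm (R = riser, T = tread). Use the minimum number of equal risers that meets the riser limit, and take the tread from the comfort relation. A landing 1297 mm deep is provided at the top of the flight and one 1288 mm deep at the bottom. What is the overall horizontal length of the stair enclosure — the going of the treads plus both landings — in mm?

7923 mm

At most 161 each: 2790/161 = 17.33, giving 18 risers.
R = 2790 ÷ 18 = 155 mm.
Tread T = 624 − 2 × 155 = 314 mm (≥ 300 mm).
Going = (18 − 1) × 314 = 5338 mm.
Enclosure = 5338 + 1297 + 1288 = 7923 mm.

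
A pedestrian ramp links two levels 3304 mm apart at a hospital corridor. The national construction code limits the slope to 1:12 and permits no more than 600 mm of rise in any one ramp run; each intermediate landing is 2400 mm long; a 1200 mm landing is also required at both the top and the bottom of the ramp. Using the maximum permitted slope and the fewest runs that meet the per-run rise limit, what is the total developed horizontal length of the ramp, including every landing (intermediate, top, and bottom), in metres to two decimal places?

54.05 m

3304 / 600 = 5.507 → round up to 6 ramp runs. That means 5 intermediate landings.
Ramp run (horizontal) at 1:12: 3304 × 12 = 39648 mm.
5 intermediate landings contribute 5 × 2400 = 12000 mm.
Top and bottom landings: 2 × 1200 = 2400 mm.
Total = 39648 + 12000 + 2400 = 54048 mm.
= 54.05 m.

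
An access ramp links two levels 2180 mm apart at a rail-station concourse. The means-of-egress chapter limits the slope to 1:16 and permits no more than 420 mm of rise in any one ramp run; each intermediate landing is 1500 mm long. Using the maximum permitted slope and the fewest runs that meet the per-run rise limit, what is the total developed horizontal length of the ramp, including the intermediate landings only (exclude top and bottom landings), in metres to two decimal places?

⌈2180/420⌉ = 6 ramp runs. That means 5 intermediate landings.
Ramp run (horizontal) at 1:16: 2180 × 16 = 34880 mm.
Intermediate landings: 5 × 1500 = 7500 mm.
Developed length = 34880 + 7500 = 42380 mm.
= 42.38 m.

42.38 m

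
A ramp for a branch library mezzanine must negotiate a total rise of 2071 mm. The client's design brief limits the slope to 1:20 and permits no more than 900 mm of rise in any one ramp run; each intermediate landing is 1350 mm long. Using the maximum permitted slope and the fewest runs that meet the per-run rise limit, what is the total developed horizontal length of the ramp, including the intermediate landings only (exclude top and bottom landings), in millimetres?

2071 / 900 = 2.301 → round up to 3 ramp runs. That means 2 intermediate landings.
Horizontal run for 2071 mm of rise at 1:20 is 2071 × 20 = 41420 mm.
2 intermediate landings contribute 2 × 1350 = 2700 mm.
Developed length = 41420 + 2700 = 44120 mm.

44120 mm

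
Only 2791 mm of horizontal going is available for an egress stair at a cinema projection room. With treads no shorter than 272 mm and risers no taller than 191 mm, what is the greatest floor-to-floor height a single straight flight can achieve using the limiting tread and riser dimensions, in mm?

Treads that fit: ⌊2791 / 272⌋ = 10.
Risers = treads + 1 = 11.
Maximum height = 11 × 191 = 2101 mm.

2101 mm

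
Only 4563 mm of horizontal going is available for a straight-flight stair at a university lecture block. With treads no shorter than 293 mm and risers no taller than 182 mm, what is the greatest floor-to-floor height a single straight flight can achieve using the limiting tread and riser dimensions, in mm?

4563 / 293 = 15.57, so 15 treads fit.
Risers = treads + 1 = 16.
Maximum height = 16 × 182 = 2912 mm.

2912 mm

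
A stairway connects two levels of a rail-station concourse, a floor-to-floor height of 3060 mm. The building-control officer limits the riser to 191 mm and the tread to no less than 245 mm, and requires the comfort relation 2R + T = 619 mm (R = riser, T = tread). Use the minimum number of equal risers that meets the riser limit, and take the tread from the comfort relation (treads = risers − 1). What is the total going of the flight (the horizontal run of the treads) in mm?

4144 mm

3060 / 191 = 16.021 → round up to 17 risers.
Riser R = 3060 / 17 = 180 mm, within the 191 mm limit.
T = 619 − 2·180 = 259 mm, which satisfies the 245 mm minimum.
17 risers give 16 treads; going = 16 × 259 = 4144 mm.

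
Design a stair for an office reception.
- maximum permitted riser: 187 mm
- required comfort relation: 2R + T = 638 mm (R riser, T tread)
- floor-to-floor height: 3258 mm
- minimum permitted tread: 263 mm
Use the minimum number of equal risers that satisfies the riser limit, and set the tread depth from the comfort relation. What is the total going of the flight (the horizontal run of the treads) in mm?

⌈3258/187⌉ = 18 risers.
Each riser is 3258/18 = 181 mm (≤ 187 mm).
Tread T = 638 − 2 × 181 = 276 mm (≥ 263 mm).
Going = (18 − 1) × 276 = 4692 mm.

4692 mm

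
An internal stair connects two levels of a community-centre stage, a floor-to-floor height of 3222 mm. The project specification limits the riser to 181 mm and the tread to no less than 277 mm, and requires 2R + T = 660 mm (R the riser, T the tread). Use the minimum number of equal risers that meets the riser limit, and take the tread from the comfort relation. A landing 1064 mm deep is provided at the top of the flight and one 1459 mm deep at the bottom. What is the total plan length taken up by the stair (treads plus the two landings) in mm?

7657 mm

At most 181 each: 3222/181 = 17.80, giving 18 risers.
R = 3222 ÷ 18 = 179 mm.
T = 660 − 2·179 = 302 mm, which satisfies the 277 mm minimum.
18 risers give 17 treads; going = 17 × 302 = 5134 mm.
Enclosure = 5134 + 1064 + 1459 = 7657 mm.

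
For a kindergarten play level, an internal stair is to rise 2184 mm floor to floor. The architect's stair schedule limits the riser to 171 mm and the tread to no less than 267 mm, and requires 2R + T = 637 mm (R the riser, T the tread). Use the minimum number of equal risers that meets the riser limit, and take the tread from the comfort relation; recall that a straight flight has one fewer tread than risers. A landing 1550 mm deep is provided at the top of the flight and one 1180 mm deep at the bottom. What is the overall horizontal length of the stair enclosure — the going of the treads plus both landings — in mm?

6342 mm

At most 171 each: 2184/171 = 12.77, giving 13 risers.
Riser R = 2184 / 13 = 168 mm, within the 171 mm limit.
From 2R + T = 637: T = 637 − 336 = 301 mm.
13 risers give 12 treads; going = 12 × 301 = 3612 mm.
Enclosure = 3612 + 1550 + 1180 = 6342 mm.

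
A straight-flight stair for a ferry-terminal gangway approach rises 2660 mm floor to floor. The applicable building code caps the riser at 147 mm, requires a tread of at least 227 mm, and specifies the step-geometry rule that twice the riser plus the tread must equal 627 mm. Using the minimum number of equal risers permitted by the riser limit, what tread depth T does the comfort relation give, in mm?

347 mm

2660 / 147 = 18.095 → round up to 19 risers.
Riser R = 2660 / 19 = 140 mm, within the 147 mm limit.
From 2R + T = 627: T = 627 − 280 = 347 mm.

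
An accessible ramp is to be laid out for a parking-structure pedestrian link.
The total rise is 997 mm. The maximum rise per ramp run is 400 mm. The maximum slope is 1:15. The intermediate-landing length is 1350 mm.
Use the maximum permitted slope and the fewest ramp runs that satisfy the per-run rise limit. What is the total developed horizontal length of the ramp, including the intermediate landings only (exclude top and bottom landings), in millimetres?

997 / 400 = 2.493 → round up to 3 ramp runs. That means 2 intermediate landings.
Ramp run (horizontal) at 1:15: 997 × 15 = 14955 mm.
Intermediate landings: 2 × 1350 = 2700 mm.
Total developed length = 14955 + 2700 = 17655 mm.

17655 mm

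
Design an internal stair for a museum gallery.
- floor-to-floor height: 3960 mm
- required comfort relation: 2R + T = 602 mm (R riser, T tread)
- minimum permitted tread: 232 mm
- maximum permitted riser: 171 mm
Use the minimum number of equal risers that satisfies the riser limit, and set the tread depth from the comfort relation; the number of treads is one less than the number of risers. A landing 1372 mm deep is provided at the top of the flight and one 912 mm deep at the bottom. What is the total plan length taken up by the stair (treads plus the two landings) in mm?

3960 / 171 = 23.158 → round up to 24 risers.
Riser R = 3960 / 24 = 165 mm, within the 171 mm limit.
From 2R + T = 602: T = 602 − 330 = 272 mm.
24 risers give 23 treads; going = 23 × 272 = 6256 mm.
Enclosure = 6256 + 1372 + 912 = 8540 mm.

8540 mm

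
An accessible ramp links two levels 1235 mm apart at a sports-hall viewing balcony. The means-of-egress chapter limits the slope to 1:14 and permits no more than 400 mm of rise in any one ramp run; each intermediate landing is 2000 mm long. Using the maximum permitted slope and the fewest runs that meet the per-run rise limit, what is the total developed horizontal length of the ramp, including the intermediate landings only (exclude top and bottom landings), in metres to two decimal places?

⌈1235/400⌉ = 4 ramp runs. That means 3 intermediate landings.
Ramp run (horizontal) at 1:14: 1235 × 14 = 17290 mm.
Intermediate landings: 3 × 2000 = 6000 mm.
Total developed length = 17290 + 6000 = 23290 mm.
= 23.29 m.

23.29 m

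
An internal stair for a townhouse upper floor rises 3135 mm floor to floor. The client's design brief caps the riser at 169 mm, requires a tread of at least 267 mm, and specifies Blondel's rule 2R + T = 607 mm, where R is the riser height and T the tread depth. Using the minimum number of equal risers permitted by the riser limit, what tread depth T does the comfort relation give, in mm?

At most 169 each: 3135/169 = 18.55, giving 19 risers.
R = 3135 ÷ 19 = 165 mm.
Tread T = 607 − 2 × 165 = 277 mm (≥ 267 mm).

277 mm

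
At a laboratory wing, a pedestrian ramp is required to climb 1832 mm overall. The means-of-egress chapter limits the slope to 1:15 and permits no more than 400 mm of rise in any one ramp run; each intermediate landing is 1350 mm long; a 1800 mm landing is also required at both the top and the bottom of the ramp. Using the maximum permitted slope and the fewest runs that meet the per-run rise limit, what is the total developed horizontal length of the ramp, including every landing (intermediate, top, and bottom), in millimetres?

1832 / 400 = 4.580 → round up to 5 ramp runs. That means 4 intermediate landings.
Horizontal run for 1832 mm of rise at 1:15 is 1832 × 15 = 27480 mm.
4 intermediate landings contribute 4 × 1350 = 5400 mm.
Top and bottom landings: 2 × 1800 = 3600 mm.
Total = 27480 + 5400 + 3600 = 36480 mm.

36480 mm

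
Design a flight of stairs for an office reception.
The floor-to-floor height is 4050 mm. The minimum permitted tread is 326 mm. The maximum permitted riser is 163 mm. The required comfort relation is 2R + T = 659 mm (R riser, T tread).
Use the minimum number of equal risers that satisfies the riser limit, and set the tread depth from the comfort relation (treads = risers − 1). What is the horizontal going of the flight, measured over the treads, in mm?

8040 mm

At most 163 each: 4050/163 = 24.85, giving 25 risers.
Each riser is 4050/25 = 162 mm (≤ 163 mm).
From 2R + T = 659: T = 659 − 324 = 335 mm.
25 risers give 24 treads; going = 24 × 335 = 8040 mm.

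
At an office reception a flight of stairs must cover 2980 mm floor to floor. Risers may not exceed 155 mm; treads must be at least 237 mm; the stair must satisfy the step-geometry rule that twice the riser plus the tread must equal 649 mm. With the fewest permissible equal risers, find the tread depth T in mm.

2980 / 155 = 19.226 → round up to 20 risers.
R = 2980 ÷ 20 = 149 mm.
T = 649 − 2·149 = 351 mm, which satisfies the 237 mm minimum.

351 mm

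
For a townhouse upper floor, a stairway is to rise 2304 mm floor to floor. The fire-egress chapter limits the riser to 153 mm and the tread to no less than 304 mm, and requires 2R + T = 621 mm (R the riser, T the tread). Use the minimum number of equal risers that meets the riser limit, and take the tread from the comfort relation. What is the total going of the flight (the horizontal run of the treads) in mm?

4995 mm

2304 / 153 = 15.059 → round up to 16 risers.
Riser R = 2304 / 16 = 144 mm, within the 153 mm limit.
T = 621 − 2·144 = 333 mm, which satisfies the 304 mm minimum.
Treads = 16 − 1 = 15; going = 15 × 333 = 4995 mm.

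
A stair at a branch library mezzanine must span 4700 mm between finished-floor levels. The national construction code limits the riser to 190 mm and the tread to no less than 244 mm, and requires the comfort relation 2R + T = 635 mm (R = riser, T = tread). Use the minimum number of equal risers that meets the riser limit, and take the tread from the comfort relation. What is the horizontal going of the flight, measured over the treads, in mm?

4700 / 190 = 24.74, so 25 risers are needed.
R = 4700 ÷ 25 = 188 mm.
T = 635 − 2·188 = 259 mm, which satisfies the 244 mm minimum.
25 risers give 24 treads; going = 24 × 259 = 6216 mm.

6216 mm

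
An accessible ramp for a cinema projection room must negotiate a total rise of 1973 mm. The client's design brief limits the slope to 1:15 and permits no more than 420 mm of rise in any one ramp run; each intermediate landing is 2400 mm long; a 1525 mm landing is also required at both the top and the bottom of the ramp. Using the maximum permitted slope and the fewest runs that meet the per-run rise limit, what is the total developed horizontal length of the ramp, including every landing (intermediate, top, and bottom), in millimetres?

At most 420 each: 1973/420 = 4.70, giving 5 ramp runs. That means 4 intermediate landings.
Horizontal run for 1973 mm of rise at 1:15 is 1973 × 15 = 29595 mm.
Intermediate landings: 4 × 2400 = 9600 mm.
Top and bottom landings: 2 × 1525 = 3050 mm.
Total = 29595 + 9600 + 3050 = 42245 mm.

42245 mm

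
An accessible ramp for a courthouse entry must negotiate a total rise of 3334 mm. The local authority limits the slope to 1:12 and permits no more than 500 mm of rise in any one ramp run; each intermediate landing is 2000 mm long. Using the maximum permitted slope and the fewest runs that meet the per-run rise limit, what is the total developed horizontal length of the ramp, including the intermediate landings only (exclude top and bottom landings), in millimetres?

⌈3334/500⌉ = 7 ramp runs. That means 6 intermediate landings.
Ramp run (horizontal) at 1:12: 3334 × 12 = 40008 mm.
6 intermediate landings contribute 6 × 2000 = 12000 mm.
Developed length = 40008 + 12000 = 52008 mm.

52008 mm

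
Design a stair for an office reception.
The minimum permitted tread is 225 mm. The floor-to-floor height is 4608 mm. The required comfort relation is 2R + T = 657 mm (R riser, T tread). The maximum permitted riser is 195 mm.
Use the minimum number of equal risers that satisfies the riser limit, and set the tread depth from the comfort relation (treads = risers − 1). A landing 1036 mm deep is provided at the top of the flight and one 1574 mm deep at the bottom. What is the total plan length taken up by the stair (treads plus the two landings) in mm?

At most 195 each: 4608/195 = 23.63, giving 24 risers.
Each riser is 4608/24 = 192 mm (≤ 195 mm).
From 2R + T = 657: T = 657 − 384 = 273 mm.
Going = (24 − 1) × 273 = 6279 mm.
Enclosure = 6279 + 1036 + 1574 = 8889 mm.

8889 mm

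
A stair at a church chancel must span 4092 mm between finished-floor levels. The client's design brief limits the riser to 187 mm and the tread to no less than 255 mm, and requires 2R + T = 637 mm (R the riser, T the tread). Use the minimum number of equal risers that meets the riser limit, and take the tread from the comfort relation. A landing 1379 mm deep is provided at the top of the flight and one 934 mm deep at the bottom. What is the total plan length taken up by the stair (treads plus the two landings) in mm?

7878 mm

At most 187 each: 4092/187 = 21.88, giving 22 risers.
Each riser is 4092/22 = 186 mm (≤ 187 mm).
T = 637 − 2·186 = 265 mm, which satisfies the 255 mm minimum.
Going = (22 − 1) × 265 = 5565 mm.
Add landings: 5565 + 1379 + 934 = 7878 mm.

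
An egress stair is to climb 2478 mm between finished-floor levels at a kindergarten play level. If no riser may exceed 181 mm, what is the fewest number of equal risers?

⌈2478/181⌉ = 14 risers.

14 risers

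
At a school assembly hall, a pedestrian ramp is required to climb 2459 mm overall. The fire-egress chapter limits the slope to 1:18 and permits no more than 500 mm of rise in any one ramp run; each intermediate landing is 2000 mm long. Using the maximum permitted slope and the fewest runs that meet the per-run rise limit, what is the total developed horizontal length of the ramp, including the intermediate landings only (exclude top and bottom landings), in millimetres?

52262 mm

⌈2459/500⌉ = 5 ramp runs. That means 4 intermediate landings.
Horizontal run for 2459 mm of rise at 1:18 is 2459 × 18 = 44262 mm.
Intermediate landings: 4 × 2000 = 8000 mm.
Developed length = 44262 + 8000 = 52262 mm.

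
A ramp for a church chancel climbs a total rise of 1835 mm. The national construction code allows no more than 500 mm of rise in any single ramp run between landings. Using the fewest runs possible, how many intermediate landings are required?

⌈1835/500⌉ = 4 ramp runs.
4 runs are separated by 3 intermediate landings.

3 intermediate landings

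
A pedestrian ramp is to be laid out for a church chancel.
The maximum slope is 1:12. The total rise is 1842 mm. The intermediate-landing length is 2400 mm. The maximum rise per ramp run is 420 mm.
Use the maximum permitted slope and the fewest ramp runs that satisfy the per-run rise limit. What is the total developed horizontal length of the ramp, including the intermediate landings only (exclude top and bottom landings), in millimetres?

1842 / 420 = 4.386 → round up to 5 ramp runs. That means 4 intermediate landings.
Horizontal run for 1842 mm of rise at 1:12 is 1842 × 12 = 22104 mm.
4 intermediate landings contribute 4 × 2400 = 9600 mm.
Developed length = 22104 + 9600 = 31704 mm.

31704 mm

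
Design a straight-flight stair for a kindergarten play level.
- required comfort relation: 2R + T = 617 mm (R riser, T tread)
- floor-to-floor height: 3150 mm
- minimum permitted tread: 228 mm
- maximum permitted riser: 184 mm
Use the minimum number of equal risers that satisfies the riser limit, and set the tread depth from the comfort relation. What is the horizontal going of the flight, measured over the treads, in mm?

4539 mm

⌈3150/184⌉ = 18 risers.
Riser R = 3150 / 18 = 175 mm, within the 184 mm limit.
T = 617 − 2·175 = 267 mm, which satisfies the 228 mm minimum.
18 risers give 17 treads; going = 17 × 267 = 4539 mm.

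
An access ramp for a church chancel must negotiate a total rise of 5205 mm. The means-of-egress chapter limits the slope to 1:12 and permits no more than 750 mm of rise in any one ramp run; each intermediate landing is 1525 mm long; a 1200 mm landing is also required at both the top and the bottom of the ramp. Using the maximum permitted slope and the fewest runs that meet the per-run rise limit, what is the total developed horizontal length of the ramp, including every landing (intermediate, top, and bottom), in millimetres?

5205 / 750 = 6.94, so 7 ramp runs are needed. That means 6 intermediate landings.
Horizontal run for 5205 mm of rise at 1:12 is 5205 × 12 = 62460 mm.
6 intermediate landings contribute 6 × 1525 = 9150 mm.
Top and bottom landings: 2 × 1200 = 2400 mm.
Total = 62460 + 9150 + 2400 = 74010 mm.

74010 mm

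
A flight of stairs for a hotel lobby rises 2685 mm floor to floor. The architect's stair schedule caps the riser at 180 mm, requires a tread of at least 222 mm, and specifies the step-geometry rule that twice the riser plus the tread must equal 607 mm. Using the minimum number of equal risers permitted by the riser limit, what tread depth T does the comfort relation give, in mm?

⌈2685/180⌉ = 15 risers.
R = 2685 ÷ 15 = 179 mm.
From 2R + T = 607: T = 607 − 358 = 249 mm.

249 mm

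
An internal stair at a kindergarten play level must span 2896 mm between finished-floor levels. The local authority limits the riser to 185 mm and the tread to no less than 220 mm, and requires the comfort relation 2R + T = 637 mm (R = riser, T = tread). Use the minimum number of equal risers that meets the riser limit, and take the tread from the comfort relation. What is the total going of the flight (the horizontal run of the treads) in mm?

2896 / 185 = 15.654 → round up to 16 risers.
R = 2896 ÷ 16 = 181 mm.
From 2R + T = 637: T = 637 − 362 = 275 mm.
16 risers give 15 treads; going = 15 × 275 = 4125 mm.

4125 mm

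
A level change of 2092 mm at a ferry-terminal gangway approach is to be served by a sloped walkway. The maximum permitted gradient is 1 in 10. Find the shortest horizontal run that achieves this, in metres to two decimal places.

20.92 m

Run = rise × 10 = 2092 × 10 = 20920 mm.
20920 mm = 20.92 m.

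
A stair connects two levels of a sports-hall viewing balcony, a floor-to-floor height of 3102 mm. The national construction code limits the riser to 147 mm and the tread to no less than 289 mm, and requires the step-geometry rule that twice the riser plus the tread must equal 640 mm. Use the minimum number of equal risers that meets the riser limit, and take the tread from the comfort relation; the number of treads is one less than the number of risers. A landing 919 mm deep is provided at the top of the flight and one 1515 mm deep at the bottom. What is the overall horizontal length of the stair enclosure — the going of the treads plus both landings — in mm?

9952 mm

⌈3102/147⌉ = 22 risers.
R = 3102 ÷ 22 = 141 mm.
From 2R + T = 640: T = 640 − 282 = 358 mm.
22 risers give 21 treads; going = 21 × 358 = 7518 mm.
Add landings: 7518 + 919 + 1515 = 9952 mm.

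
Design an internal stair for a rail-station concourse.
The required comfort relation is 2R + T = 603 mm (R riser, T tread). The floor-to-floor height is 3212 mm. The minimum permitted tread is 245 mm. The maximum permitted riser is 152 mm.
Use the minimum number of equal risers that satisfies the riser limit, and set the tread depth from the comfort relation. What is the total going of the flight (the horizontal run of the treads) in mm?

6531 mm

3212 / 152 = 21.13, so 22 risers are needed.
Each riser is 3212/22 = 146 mm (≤ 152 mm).
Tread T = 603 − 2 × 146 = 311 mm (≥ 245 mm).
22 risers give 21 treads; going = 21 × 311 = 6531 mm.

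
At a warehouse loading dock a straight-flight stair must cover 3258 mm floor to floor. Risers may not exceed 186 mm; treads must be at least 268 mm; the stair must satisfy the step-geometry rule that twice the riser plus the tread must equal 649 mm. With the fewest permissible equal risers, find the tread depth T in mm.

⌈3258/186⌉ = 18 risers.
R = 3258 ÷ 18 = 181 mm.
From 2R + T = 649: T = 649 − 362 = 287 mm.

287 mm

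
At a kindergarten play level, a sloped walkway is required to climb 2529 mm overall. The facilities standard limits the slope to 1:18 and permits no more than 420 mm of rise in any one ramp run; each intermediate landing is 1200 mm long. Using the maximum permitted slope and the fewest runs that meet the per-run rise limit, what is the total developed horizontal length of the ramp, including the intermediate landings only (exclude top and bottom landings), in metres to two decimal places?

2529 / 420 = 6.021 → round up to 7 ramp runs. That means 6 intermediate landings.
Horizontal run for 2529 mm of rise at 1:18 is 2529 × 18 = 45522 mm.
6 intermediate landings contribute 6 × 1200 = 7200 mm.
Total developed length = 45522 + 7200 = 52722 mm.
= 52.72 m.

52.72 m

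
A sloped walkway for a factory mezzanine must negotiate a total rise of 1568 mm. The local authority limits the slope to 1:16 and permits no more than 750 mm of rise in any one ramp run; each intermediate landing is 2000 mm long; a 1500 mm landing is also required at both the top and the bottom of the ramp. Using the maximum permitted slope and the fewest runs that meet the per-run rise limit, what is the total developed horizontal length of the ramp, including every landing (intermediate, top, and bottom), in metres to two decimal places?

32.09 m

⌈1568/750⌉ = 3 ramp runs. That means 2 intermediate landings.
Horizontal run for 1568 mm of rise at 1:16 is 1568 × 16 = 25088 mm.
Intermediate landings: 2 × 2000 = 4000 mm.
Top and bottom landings: 2 × 1500 = 3000 mm.
Total = 25088 + 4000 + 3000 = 32088 mm.
= 32.09 m.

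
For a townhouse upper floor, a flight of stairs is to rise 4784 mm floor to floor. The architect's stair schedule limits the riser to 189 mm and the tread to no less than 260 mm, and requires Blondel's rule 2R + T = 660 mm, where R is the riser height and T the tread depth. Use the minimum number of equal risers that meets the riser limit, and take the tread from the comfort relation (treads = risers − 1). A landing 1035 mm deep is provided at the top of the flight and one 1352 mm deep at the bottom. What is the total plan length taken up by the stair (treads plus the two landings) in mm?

9687 mm

⌈4784/189⌉ = 26 risers.
Each riser is 4784/26 = 184 mm (≤ 189 mm).
T = 660 − 2·184 = 292 mm, which satisfies the 260 mm minimum.
26 risers give 25 treads; going = 25 × 292 = 7300 mm.
Enclosure = 7300 + 1035 + 1352 = 9687 mm.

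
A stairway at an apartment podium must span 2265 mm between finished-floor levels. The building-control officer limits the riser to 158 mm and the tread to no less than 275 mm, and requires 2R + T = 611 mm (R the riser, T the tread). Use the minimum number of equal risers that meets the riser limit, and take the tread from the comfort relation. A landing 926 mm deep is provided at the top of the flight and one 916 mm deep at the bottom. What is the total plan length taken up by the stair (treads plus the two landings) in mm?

6168 mm

2265 / 158 = 14.34, so 15 risers are needed.
Each riser is 2265/15 = 151 mm (≤ 158 mm).
T = 611 − 2·151 = 309 mm, which satisfies the 275 mm minimum.
15 risers give 14 treads; going = 14 × 309 = 4326 mm.
Add landings: 4326 + 926 + 916 = 6168 mm.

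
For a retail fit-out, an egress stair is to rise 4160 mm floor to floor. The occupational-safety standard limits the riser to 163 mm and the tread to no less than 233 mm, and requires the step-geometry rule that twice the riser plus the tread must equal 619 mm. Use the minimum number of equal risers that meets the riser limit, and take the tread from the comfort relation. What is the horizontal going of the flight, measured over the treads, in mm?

7475 mm

At most 163 each: 4160/163 = 25.52, giving 26 risers.
R = 4160 ÷ 26 = 160 mm.
T = 619 − 2·160 = 299 mm, which satisfies the 233 mm minimum.
26 risers give 25 treads; going = 25 × 299 = 7475 mm.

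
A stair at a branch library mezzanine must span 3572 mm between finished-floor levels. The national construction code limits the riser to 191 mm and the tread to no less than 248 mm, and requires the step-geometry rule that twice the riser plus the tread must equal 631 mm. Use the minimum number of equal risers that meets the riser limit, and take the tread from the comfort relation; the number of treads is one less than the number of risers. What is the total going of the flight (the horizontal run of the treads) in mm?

At most 191 each: 3572/191 = 18.70, giving 19 risers.
R = 3572 ÷ 19 = 188 mm.
T = 631 − 2·188 = 255 mm, which satisfies the 248 mm minimum.
19 risers give 18 treads; going = 18 × 255 = 4590 mm.

4590 mm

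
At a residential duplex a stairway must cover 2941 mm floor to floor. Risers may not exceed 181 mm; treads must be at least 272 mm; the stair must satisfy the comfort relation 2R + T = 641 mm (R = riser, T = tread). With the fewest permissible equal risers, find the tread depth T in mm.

At most 181 each: 2941/181 = 16.25, giving 17 risers.
R = 2941 ÷ 17 = 173 mm.
T = 641 − 2·173 = 295 mm, which satisfies the 272 mm minimum.

295 mm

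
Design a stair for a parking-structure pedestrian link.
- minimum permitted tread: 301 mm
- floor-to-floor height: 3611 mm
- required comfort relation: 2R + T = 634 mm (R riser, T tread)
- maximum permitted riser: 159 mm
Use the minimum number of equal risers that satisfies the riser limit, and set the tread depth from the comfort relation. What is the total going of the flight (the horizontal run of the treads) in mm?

3611 / 159 = 22.711 → round up to 23 risers.
Each riser is 3611/23 = 157 mm (≤ 159 mm).
Tread T = 634 − 2 × 157 = 320 mm (≥ 301 mm).
23 risers give 22 treads; going = 22 × 320 = 7040 mm.

7040 mm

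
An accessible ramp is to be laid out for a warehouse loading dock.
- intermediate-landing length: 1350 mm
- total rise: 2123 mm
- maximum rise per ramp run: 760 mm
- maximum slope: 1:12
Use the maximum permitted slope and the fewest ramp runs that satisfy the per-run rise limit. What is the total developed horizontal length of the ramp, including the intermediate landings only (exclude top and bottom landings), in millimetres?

28176 mm

2123 / 760 = 2.79, so 3 ramp runs are needed. That means 2 intermediate landings.
Horizontal run for 2123 mm of rise at 1:12 is 2123 × 12 = 25476 mm.
Intermediate landings: 2 × 1350 = 2700 mm.
Total developed length = 25476 + 2700 = 28176 mm.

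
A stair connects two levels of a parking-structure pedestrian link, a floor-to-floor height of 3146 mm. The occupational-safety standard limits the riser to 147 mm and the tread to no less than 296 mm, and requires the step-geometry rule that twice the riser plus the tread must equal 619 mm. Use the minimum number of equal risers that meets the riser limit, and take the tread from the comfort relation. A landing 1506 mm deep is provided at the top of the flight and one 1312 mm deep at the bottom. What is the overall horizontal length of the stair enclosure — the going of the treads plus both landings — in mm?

At most 147 each: 3146/147 = 21.40, giving 22 risers.
Each riser is 3146/22 = 143 mm (≤ 147 mm).
T = 619 − 2·143 = 333 mm, which satisfies the 296 mm minimum.
Going = (22 − 1) × 333 = 6993 mm.
Add landings: 6993 + 1506 + 1312 = 9811 mm.

9811 mm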